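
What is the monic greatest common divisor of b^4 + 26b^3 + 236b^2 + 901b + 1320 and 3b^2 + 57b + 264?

b^2 + 19b + 88

Euclidean algorithm in ℚ[b]:
  b^4 + 26b^3 + 236b^2 + 901b + 1320 = ((1/3)b^2 + (7/3)b + 5)(3b^2 + 57b + 264) + (0)
Last nonzero remainder: 3b^2 + 57b + 264. Dividing through by 3 gives the monic gcd b^2 + 19b + 88.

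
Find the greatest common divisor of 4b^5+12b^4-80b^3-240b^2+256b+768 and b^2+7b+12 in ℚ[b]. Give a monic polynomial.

b^2+7b+12

Euclidean algorithm in ℚ[b]:
  4b^5+12b^4-80b^3-240b^2+256b+768 = (4b^3-16b^2-16b+64)(b^2+7b+12) + (0)
The last nonzero remainder b^2+7b+12 is already monic.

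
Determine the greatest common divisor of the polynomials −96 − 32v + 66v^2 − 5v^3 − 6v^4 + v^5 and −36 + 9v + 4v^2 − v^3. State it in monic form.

−12 − v + v^2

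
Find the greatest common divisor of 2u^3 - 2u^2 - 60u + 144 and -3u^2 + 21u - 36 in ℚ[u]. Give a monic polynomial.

Repeated division with remainder:
  2u^3 - 2u^2 - 60u + 144 = (-(2/3)u - 4)(-3u^2 + 21u - 36) + (0)
Last nonzero remainder: -3u^2 + 21u - 36. Dividing through by -3 gives the monic gcd u^2 - 7u + 12.

u^2 - 7u + 12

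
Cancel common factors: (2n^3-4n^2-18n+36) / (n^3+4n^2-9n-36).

By polynomial division,
  2n^3-4n^2-18n+36 = (2)(n^3+4n^2-9n-36) + (-12n^2+108)
  n^3+4n^2-9n-36 = (-(1/12)n-1/3)(-12n^2+108) + (0)
Last nonzero remainder: -12n^2+108. Dividing through by -12 gives the monic gcd n^2-9.
Cancel n^2-9 from numerator and denominator to get the reduced form.

(2n-4)/(n+4)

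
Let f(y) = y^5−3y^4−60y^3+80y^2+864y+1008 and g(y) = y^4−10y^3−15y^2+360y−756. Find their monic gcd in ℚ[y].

Repeated division with remainder:
  y^5−3y^4−60y^3+80y^2+864y+1008 = (y+7)(y^4−10y^3−15y^2+360y−756) + (25y^3−175y^2−900y+6300)
  y^4−10y^3−15y^2+360y−756 = ((1/25)y−3/25)(25y^3−175y^2−900y+6300) + (0)
Last nonzero remainder: 25y^3−175y^2−900y+6300. Dividing through by 25 gives the monic gcd y^3−7y^2−36y+252.

y^3−7y^2−36y+252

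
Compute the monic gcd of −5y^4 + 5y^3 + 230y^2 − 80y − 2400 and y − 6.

Apply the Euclidean algorithm:
  −5y^4 + 5y^3 + 230y^2 − 80y − 2400 = (−5y^3 − 25y^2 + 80y + 400)(y − 6) + (0)
The last nonzero remainder y − 6 is already monic.

y − 6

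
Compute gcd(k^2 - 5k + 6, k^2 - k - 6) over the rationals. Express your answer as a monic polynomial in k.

k - 3

Repeated division with remainder:
  k^2 - 5k + 6 = (k^2 - k - 6) + (-4k + 12)
  k^2 - k - 6 = (-(1/4)k - 1/2)(-4k + 12) + (0)
Last nonzero remainder: -4k + 12. Dividing through by -4 gives the monic gcd k - 3.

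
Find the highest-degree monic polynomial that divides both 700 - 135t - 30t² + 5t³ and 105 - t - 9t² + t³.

-7 + t

Apply the Euclidean algorithm:
  5t³ - 30t² - 135t + 700 = (5)(t³ - 9t² - t + 105) + (15t² - 130t + 175)
  t³ - 9t² - t + 105 = ((1/15)t - 1/45)(15t² - 130t + 175) + (-(140/9)t + 980/9)
  15t² - 130t + 175 = (-(27/28)t + 45/28)(-(140/9)t + 980/9) + (0)
Last nonzero remainder: -(140/9)t + 980/9. Dividing through by -140/9 gives the monic gcd t - 7.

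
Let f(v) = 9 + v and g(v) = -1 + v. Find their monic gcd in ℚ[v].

1

Euclidean algorithm in ℚ[v]:
  v + 9 = (v - 1) + (10)
  v - 1 = ((1/10)v - 1/10)(10) + (0)
The last nonzero remainder is the constant 10, so the polynomials are coprime and gcd = 1.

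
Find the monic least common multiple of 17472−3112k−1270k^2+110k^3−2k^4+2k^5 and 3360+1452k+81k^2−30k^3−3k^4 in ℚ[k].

By polynomial division,
  2k^5−2k^4+110k^3−1270k^2−3112k+17472 = (−(2/3)k+22/3)(−3k^4−30k^3+81k^2+1452k+3360) + (384k^3−896k^2−11520k−7168)
  −3k^4−30k^3+81k^2+1452k+3360 = (−(1/128)k−37/384)(384k^3−896k^2−11520k−7168) + (−(286/3)k^2+286k+8008/3)
  384k^3−896k^2−11520k−7168 = (−(576/143)k−384/143)(−(286/3)k^2+286k+8008/3) + (0)
Last nonzero remainder: −(286/3)k^2+286k+8008/3. Dividing through by −286/3 gives the monic gcd k^2−3k−28.
Then lcm(f, g) = f·g / gcd(f, g); expanding and making the result monic gives the answer.

349440+51328k−36892k^2−7611k^3+40k^4+82k^5+12k^6+k^7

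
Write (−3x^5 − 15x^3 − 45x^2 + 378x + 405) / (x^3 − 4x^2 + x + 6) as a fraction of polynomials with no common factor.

Repeated division with remainder:
  −3x^5 − 15x^3 − 45x^2 + 378x + 405 = (−3x^2 − 12x − 60)(x^3 − 4x^2 + x + 6) + (−255x^2 + 510x + 765)
  x^3 − 4x^2 + x + 6 = (−(1/255)x + 2/255)(−255x^2 + 510x + 765) + (0)
Last nonzero remainder: −255x^2 + 510x + 765. Dividing through by −255 gives the monic gcd x^2 − 2x − 3.
Cancel x^2 − 2x − 3 from numerator and denominator to get the reduced form.

(−3x^3 − 6x^2 − 36x − 135)/(x − 2)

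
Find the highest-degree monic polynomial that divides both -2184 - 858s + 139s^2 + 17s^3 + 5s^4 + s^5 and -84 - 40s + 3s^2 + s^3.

Apply the Euclidean algorithm:
  s^5 + 5s^4 + 17s^3 + 139s^2 - 858s - 2184 = (s^2 + 2s + 51)(s^3 + 3s^2 - 40s - 84) + (150s^2 + 1350s + 2100)
  s^3 + 3s^2 - 40s - 84 = ((1/150)s - 1/25)(150s^2 + 1350s + 2100) + (0)
Last nonzero remainder: 150s^2 + 1350s + 2100. Dividing through by 150 gives the monic gcd s^2 + 9s + 14.

14 + 9s + s^2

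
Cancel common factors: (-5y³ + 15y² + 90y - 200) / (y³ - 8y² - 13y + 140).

Euclidean algorithm in ℚ[y]:
  -5y³ + 15y² + 90y - 200 = (-5)(y³ - 8y² - 13y + 140) + (-25y² + 25y + 500)
  y³ - 8y² - 13y + 140 = (-(1/25)y + 7/25)(-25y² + 25y + 500) + (0)
Last nonzero remainder: -25y² + 25y + 500. Dividing through by -25 gives the monic gcd y² - y - 20.
Cancel y² - y - 20 from numerator and denominator to get the reduced form.

(-5y + 10)/(y - 7)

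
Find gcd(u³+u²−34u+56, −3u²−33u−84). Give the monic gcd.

Euclidean algorithm in ℚ[u]:
  u³+u²−34u+56 = (−(1/3)u+10/3)(−3u²−33u−84) + (48u+336)
  −3u²−33u−84 = (−(1/16)u−1/4)(48u+336) + (0)
Last nonzero remainder: 48u+336. Dividing through by 48 gives the monic gcd u+7.

u+7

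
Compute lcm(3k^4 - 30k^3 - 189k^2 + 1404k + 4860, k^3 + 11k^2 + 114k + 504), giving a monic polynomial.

k^6 - 5k^5 - 29k^4 - 687k^3 - 1332k^2 + 47412k + 136080

By polynomial division,
  3k^4 - 30k^3 - 189k^2 + 1404k + 4860 = (3k - 63)(k^3 + 11k^2 + 114k + 504) + (162k^2 + 7074k + 36612)
  k^3 + 11k^2 + 114k + 504 = ((1/162)k - 49/243)(162k^2 + 7074k + 36612) + ((11830/9)k + 23660/3)
  162k^2 + 7074k + 36612 = ((729/5915)k + 27459/5915)((11830/9)k + 23660/3) + (0)
Last nonzero remainder: (11830/9)k + 23660/3. Dividing through by 11830/9 gives the monic gcd k + 6.
Then lcm(f, g) = f·g / gcd(f, g); expanding and making the result monic gives the answer.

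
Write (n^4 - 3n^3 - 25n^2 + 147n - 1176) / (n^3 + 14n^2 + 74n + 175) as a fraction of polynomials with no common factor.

Apply the Euclidean algorithm:
  n^4 - 3n^3 - 25n^2 + 147n - 1176 = (n - 17)(n^3 + 14n^2 + 74n + 175) + (139n^2 + 1230n + 1799)
  n^3 + 14n^2 + 74n + 175 = ((1/139)n + 716/19321)(139n^2 + 1230n + 1799) + ((299013/19321)n + 2093091/19321)
  139n^2 + 1230n + 1799 = ((2685619/299013)n + 4965497/299013)((299013/19321)n + 2093091/19321) + (0)
Last nonzero remainder: (299013/19321)n + 2093091/19321. Dividing through by 299013/19321 gives the monic gcd n + 7.
Cancel n + 7 from numerator and denominator to get the reduced form.

(n^3 - 10n^2 + 45n - 168)/(n^2 + 7n + 25)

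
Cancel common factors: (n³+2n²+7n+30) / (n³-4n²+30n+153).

(n²-n+10)/(n²-7n+51)

Repeated division with remainder:
  n³+2n²+7n+30 = (n³-4n²+30n+153) + (6n²-23n-123)
  n³-4n²+30n+153 = ((1/6)n-1/36)(6n²-23n-123) + ((1795/36)n+1795/12)
  6n²-23n-123 = ((216/1795)n-1476/1795)((1795/36)n+1795/12) + (0)
Last nonzero remainder: (1795/36)n+1795/12. Dividing through by 1795/36 gives the monic gcd n+3.
Cancel n+3 from numerator and denominator to get the reduced form.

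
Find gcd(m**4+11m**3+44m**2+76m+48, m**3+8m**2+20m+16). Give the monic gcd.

Euclidean algorithm in ℚ[m]:
  m**4+11m**3+44m**2+76m+48 = (m+3)(m**3+8m**2+20m+16) + (0)
The last nonzero remainder m**3+8m**2+20m+16 is already monic.

m**3+8m**2+20m+16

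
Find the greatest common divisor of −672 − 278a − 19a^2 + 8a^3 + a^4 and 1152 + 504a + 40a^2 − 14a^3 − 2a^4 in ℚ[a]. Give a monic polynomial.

−96 − 26a + a^2 + a^3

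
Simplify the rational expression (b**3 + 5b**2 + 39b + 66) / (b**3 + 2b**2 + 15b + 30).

(b**2 + 3b + 33)/(b**2 + 15)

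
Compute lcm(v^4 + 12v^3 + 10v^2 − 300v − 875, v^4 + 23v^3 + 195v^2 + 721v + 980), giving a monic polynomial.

v^6 + 23v^5 + 170v^4 + 146v^3 − 3895v^2 − 18025v − 24500

Euclidean algorithm in ℚ[v]:
  v^4 + 12v^3 + 10v^2 − 300v − 875 = (v^4 + 23v^3 + 195v^2 + 721v + 980) + (−11v^3 − 185v^2 − 1021v − 1855)
  v^4 + 23v^3 + 195v^2 + 721v + 980 = (−(1/11)v − 68/121)(−11v^3 − 185v^2 − 1021v − 1855) + (−(216/121)v^2 − (2592/121)v − 7560/121)
  −11v^3 − 185v^2 − 1021v − 1855 = ((1331/216)v + 6413/216)(−(216/121)v^2 − (2592/121)v − 7560/121) + (0)
Last nonzero remainder: −(216/121)v^2 − (2592/121)v − 7560/121. Dividing through by −216/121 gives the monic gcd v^2 + 12v + 35.
Then lcm(f, g) = f·g / gcd(f, g); expanding and making the result monic gives the answer.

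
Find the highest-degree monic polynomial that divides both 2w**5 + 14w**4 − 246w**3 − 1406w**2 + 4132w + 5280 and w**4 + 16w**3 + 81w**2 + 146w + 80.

Apply the Euclidean algorithm:
  2w**5 + 14w**4 − 246w**3 − 1406w**2 + 4132w + 5280 = (2w − 18)(w**4 + 16w**3 + 81w**2 + 146w + 80) + (−120w**3 − 240w**2 + 6600w + 6720)
  w**4 + 16w**3 + 81w**2 + 146w + 80 = (−(1/120)w − 7/60)(−120w**3 − 240w**2 + 6600w + 6720) + (108w**2 + 972w + 864)
  −120w**3 − 240w**2 + 6600w + 6720 = (−(10/9)w + 70/9)(108w**2 + 972w + 864) + (0)
Last nonzero remainder: 108w**2 + 972w + 864. Dividing through by 108 gives the monic gcd w**2 + 9w + 8.

w**2 + 9w + 8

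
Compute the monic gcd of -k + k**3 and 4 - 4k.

Euclidean algorithm in ℚ[k]:
  k**3 - k = (-(1/4)k**2 - (1/4)k)(-4k + 4) + (0)
Last nonzero remainder: -4k + 4. Dividing through by -4 gives the monic gcd k - 1.

-1 + k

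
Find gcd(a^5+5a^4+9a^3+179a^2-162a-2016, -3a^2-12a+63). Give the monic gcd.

a^2+4a-21

Apply the Euclidean algorithm:
  a^5+5a^4+9a^3+179a^2-162a-2016 = (-(1/3)a^3-(1/3)a^2-(26/3)a-32)(-3a^2-12a+63) + (0)
Last nonzero remainder: -3a^2-12a+63. Dividing through by -3 gives the monic gcd a^2+4a-21.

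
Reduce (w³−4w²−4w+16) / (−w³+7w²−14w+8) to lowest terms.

(−w−2)/(w−1)

By polynomial division,
  w³−4w²−4w+16 = (−1)(−w³+7w²−14w+8) + (3w²−18w+24)
  −w³+7w²−14w+8 = (−(1/3)w+1/3)(3w²−18w+24) + (0)
Last nonzero remainder: 3w²−18w+24. Dividing through by 3 gives the monic gcd w²−6w+8.
Cancel w²−6w+8 from numerator and denominator to get the reduced form.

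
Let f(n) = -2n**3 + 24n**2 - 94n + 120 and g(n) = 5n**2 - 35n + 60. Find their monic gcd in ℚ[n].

By polynomial division,
  -2n**3 + 24n**2 - 94n + 120 = (-(2/5)n + 2)(5n**2 - 35n + 60) + (0)
Last nonzero remainder: 5n**2 - 35n + 60. Dividing through by 5 gives the monic gcd n**2 - 7n + 12.

n**2 - 7n + 12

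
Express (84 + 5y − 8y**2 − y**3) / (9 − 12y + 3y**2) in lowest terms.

By polynomial division,
  −y**3 − 8y**2 + 5y + 84 = (−(1/3)y − 4)(3y**2 − 12y + 9) + (−40y + 120)
  3y**2 − 12y + 9 = (−(3/40)y + 3/40)(−40y + 120) + (0)
Last nonzero remainder: −40y + 120. Dividing through by −40 gives the monic gcd y − 3.
Cancel y − 3 from numerator and denominator to get the reduced form.

(−28 − 11y − y**2)/(−3 + 3y)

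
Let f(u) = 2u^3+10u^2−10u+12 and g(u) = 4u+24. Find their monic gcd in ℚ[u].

u+6

By polynomial division,
  2u^3+10u^2−10u+12 = ((1/2)u^2−(1/2)u+1/2)(4u+24) + (0)
Last nonzero remainder: 4u+24. Dividing through by 4 gives the monic gcd u+6.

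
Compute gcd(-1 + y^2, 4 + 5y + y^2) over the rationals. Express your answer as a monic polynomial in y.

Apply the Euclidean algorithm:
  y^2 - 1 = (y^2 + 5y + 4) + (-5y - 5)
  y^2 + 5y + 4 = (-(1/5)y - 4/5)(-5y - 5) + (0)
Last nonzero remainder: -5y - 5. Dividing through by -5 gives the monic gcd y + 1.

1 + y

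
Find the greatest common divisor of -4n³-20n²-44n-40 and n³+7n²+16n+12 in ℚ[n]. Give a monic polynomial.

Euclidean algorithm in ℚ[n]:
  -4n³-20n²-44n-40 = (-4)(n³+7n²+16n+12) + (8n²+20n+8)
  n³+7n²+16n+12 = ((1/8)n+9/16)(8n²+20n+8) + ((15/4)n+15/2)
  8n²+20n+8 = ((32/15)n+16/15)((15/4)n+15/2) + (0)
Last nonzero remainder: (15/4)n+15/2. Dividing through by 15/4 gives the monic gcd n+2.

n+2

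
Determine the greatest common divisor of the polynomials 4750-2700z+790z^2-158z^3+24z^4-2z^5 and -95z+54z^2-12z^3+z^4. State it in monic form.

-95+54z-12z^2+z^3

Repeated division with remainder:
  -2z^5+24z^4-158z^3+790z^2-2700z+4750 = (-2z)(z^4-12z^3+54z^2-95z) + (-50z^3+600z^2-2700z+4750)
  z^4-12z^3+54z^2-95z = (-(1/50)z)(-50z^3+600z^2-2700z+4750) + (0)
Last nonzero remainder: -50z^3+600z^2-2700z+4750. Dividing through by -50 gives the monic gcd z^3-12z^2+54z-95.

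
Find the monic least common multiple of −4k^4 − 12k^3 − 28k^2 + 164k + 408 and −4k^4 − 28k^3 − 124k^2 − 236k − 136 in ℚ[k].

k^5 + 4k^4 + 10k^3 − 34k^2 − 143k − 102

Apply the Euclidean algorithm:
  −4k^4 − 12k^3 − 28k^2 + 164k + 408 = (−4k^4 − 28k^3 − 124k^2 − 236k − 136) + (16k^3 + 96k^2 + 400k + 544)
  −4k^4 − 28k^3 − 124k^2 − 236k − 136 = (−(1/4)k − 1/4)(16k^3 + 96k^2 + 400k + 544) + (0)
Last nonzero remainder: 16k^3 + 96k^2 + 400k + 544. Dividing through by 16 gives the monic gcd k^3 + 6k^2 + 25k + 34.
Then lcm(f, g) = f·g / gcd(f, g); expanding and making the result monic gives the answer.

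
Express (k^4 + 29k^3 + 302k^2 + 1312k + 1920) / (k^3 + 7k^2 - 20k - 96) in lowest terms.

Repeated division with remainder:
  k^4 + 29k^3 + 302k^2 + 1312k + 1920 = (k + 22)(k^3 + 7k^2 - 20k - 96) + (168k^2 + 1848k + 4032)
  k^3 + 7k^2 - 20k - 96 = ((1/168)k - 1/42)(168k^2 + 1848k + 4032) + (0)
Last nonzero remainder: 168k^2 + 1848k + 4032. Dividing through by 168 gives the monic gcd k^2 + 11k + 24.
Cancel k^2 + 11k + 24 from numerator and denominator to get the reduced form.

(k^2 + 18k + 80)/(k - 4)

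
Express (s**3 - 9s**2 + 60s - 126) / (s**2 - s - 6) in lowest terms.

Apply the Euclidean algorithm:
  s**3 - 9s**2 + 60s - 126 = (s - 8)(s**2 - s - 6) + (58s - 174)
  s**2 - s - 6 = ((1/58)s + 1/29)(58s - 174) + (0)
Last nonzero remainder: 58s - 174. Dividing through by 58 gives the monic gcd s - 3.
Cancel s - 3 from numerator and denominator to get the reduced form.

(s**2 - 6s + 42)/(s + 2)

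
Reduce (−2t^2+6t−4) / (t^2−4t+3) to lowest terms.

(−2t+4)/(t−3)

Euclidean algorithm in ℚ[t]:
  −2t^2+6t−4 = (−2)(t^2−4t+3) + (−2t+2)
  t^2−4t+3 = (−(1/2)t+3/2)(−2t+2) + (0)
Last nonzero remainder: −2t+2. Dividing through by −2 gives the monic gcd t−1.
Cancel t−1 from numerator and denominator to get the reduced form.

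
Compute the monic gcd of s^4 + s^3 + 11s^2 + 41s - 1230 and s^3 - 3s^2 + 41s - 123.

Repeated division with remainder:
  s^4 + s^3 + 11s^2 + 41s - 1230 = (s + 4)(s^3 - 3s^2 + 41s - 123) + (-18s^2 - 738)
  s^3 - 3s^2 + 41s - 123 = (-(1/18)s + 1/6)(-18s^2 - 738) + (0)
Last nonzero remainder: -18s^2 - 738. Dividing through by -18 gives the monic gcd s^2 + 41.

s^2 + 41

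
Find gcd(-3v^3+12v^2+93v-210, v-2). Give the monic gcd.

Euclidean algorithm in ℚ[v]:
  -3v^3+12v^2+93v-210 = (-3v^2+6v+105)(v-2) + (0)
The last nonzero remainder v-2 is already monic.

v-2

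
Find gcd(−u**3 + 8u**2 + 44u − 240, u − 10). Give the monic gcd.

Apply the Euclidean algorithm:
  −u**3 + 8u**2 + 44u − 240 = (−u**2 − 2u + 24)(u − 10) + (0)
The last nonzero remainder u − 10 is already monic.

u − 10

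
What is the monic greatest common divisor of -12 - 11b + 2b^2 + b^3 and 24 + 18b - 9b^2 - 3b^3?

4 + 5b + b^2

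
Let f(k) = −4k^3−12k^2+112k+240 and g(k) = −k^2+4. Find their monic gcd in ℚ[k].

Repeated division with remainder:
  −4k^3−12k^2+112k+240 = (4k+12)(−k^2+4) + (96k+192)
  −k^2+4 = (−(1/96)k+1/48)(96k+192) + (0)
Last nonzero remainder: 96k+192. Dividing through by 96 gives the monic gcd k+2.

k+2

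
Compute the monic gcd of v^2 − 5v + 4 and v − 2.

1

Repeated division with remainder:
  v^2 − 5v + 4 = (v − 3)(v − 2) + (−2)
  v − 2 = (−(1/2)v + 1)(−2) + (0)
The last nonzero remainder is the constant −2, so the polynomials are coprime and gcd = 1.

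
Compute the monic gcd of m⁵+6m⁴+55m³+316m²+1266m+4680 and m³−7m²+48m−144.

m²−3m+36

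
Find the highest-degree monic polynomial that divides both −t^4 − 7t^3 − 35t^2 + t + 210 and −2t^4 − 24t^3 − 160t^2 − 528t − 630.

Repeated division with remainder:
  −t^4 − 7t^3 − 35t^2 + t + 210 = (1/2)(−2t^4 − 24t^3 − 160t^2 − 528t − 630) + (5t^3 + 45t^2 + 265t + 525)
  −2t^4 − 24t^3 − 160t^2 − 528t − 630 = (−(2/5)t − 6/5)(5t^3 + 45t^2 + 265t + 525) + (0)
Last nonzero remainder: 5t^3 + 45t^2 + 265t + 525. Dividing through by 5 gives the monic gcd t^3 + 9t^2 + 53t + 105.

t^3 + 9t^2 + 53t + 105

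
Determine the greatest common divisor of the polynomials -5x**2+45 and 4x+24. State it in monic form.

Apply the Euclidean algorithm:
  -5x**2+45 = (-(5/4)x+15/2)(4x+24) + (-135)
  4x+24 = (-(4/135)x-8/45)(-135) + (0)
The last nonzero remainder is the constant -135, so the polynomials are coprime and gcd = 1.

1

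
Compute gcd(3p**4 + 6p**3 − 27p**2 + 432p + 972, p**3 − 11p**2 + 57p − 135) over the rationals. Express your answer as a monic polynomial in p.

By polynomial division,
  3p**4 + 6p**3 − 27p**2 + 432p + 972 = (3p + 39)(p**3 − 11p**2 + 57p − 135) + (231p**2 − 1386p + 6237)
  p**3 − 11p**2 + 57p − 135 = ((1/231)p − 5/231)(231p**2 − 1386p + 6237) + (0)
Last nonzero remainder: 231p**2 − 1386p + 6237. Dividing through by 231 gives the monic gcd p**2 − 6p + 27.

p**2 − 6p + 27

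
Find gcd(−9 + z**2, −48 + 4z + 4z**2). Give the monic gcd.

−3 + z

By polynomial division,
  z**2 − 9 = (1/4)(4z**2 + 4z − 48) + (−z + 3)
  4z**2 + 4z − 48 = (−4z − 16)(−z + 3) + (0)
Last nonzero remainder: −z + 3. Dividing through by −1 gives the monic gcd z − 3.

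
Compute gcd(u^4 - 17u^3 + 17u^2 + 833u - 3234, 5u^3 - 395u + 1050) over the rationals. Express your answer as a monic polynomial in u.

u - 7

Apply the Euclidean algorithm:
  u^4 - 17u^3 + 17u^2 + 833u - 3234 = ((1/5)u - 17/5)(5u^3 - 395u + 1050) + (96u^2 - 720u + 336)
  5u^3 - 395u + 1050 = ((5/96)u + 25/64)(96u^2 - 720u + 336) + (-(525/4)u + 3675/4)
  96u^2 - 720u + 336 = (-(128/175)u + 64/175)(-(525/4)u + 3675/4) + (0)
Last nonzero remainder: -(525/4)u + 3675/4. Dividing through by -525/4 gives the monic gcd u - 7.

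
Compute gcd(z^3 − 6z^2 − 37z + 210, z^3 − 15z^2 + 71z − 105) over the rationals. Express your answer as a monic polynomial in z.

z^2 − 12z + 35

By polynomial division,
  z^3 − 6z^2 − 37z + 210 = (z^3 − 15z^2 + 71z − 105) + (9z^2 − 108z + 315)
  z^3 − 15z^2 + 71z − 105 = ((1/9)z − 1/3)(9z^2 − 108z + 315) + (0)
Last nonzero remainder: 9z^2 − 108z + 315. Dividing through by 9 gives the monic gcd z^2 − 12z + 35.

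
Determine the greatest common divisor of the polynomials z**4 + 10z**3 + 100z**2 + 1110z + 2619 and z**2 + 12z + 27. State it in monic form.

Apply the Euclidean algorithm:
  z**4 + 10z**3 + 100z**2 + 1110z + 2619 = (z**2 - 2z + 97)(z**2 + 12z + 27) + (0)
The last nonzero remainder z**2 + 12z + 27 is already monic.

z**2 + 12z + 27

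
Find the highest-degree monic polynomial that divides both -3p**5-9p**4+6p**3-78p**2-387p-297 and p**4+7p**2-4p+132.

p**2-4p+11

Repeated division with remainder:
  -3p**5-9p**4+6p**3-78p**2-387p-297 = (-3p-9)(p**4+7p**2-4p+132) + (27p**3-27p**2-27p+891)
  p**4+7p**2-4p+132 = ((1/27)p+1/27)(27p**3-27p**2-27p+891) + (9p**2-36p+99)
  27p**3-27p**2-27p+891 = (3p+9)(9p**2-36p+99) + (0)
Last nonzero remainder: 9p**2-36p+99. Dividing through by 9 gives the monic gcd p**2-4p+11.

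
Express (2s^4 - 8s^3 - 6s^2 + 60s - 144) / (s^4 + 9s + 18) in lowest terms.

Euclidean algorithm in ℚ[s]:
  2s^4 - 8s^3 - 6s^2 + 60s - 144 = (2)(s^4 + 9s + 18) + (-8s^3 - 6s^2 + 42s - 180)
  s^4 + 9s + 18 = (-(1/8)s + 3/32)(-8s^3 - 6s^2 + 42s - 180) + ((93/16)s^2 - (279/16)s + 279/8)
  -8s^3 - 6s^2 + 42s - 180 = (-(128/93)s - 160/31)((93/16)s^2 - (279/16)s + 279/8) + (0)
Last nonzero remainder: (93/16)s^2 - (279/16)s + 279/8. Dividing through by 93/16 gives the monic gcd s^2 - 3s + 6.
Cancel s^2 - 3s + 6 from numerator and denominator to get the reduced form.

(2s^2 - 2s - 24)/(s^2 + 3s + 3)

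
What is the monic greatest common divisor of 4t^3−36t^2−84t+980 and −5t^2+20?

1

Repeated division with remainder:
  4t^3−36t^2−84t+980 = (−(4/5)t+36/5)(−5t^2+20) + (−68t+836)
  −5t^2+20 = ((5/68)t+1045/1156)(−68t+836) + (−212625/289)
  −68t+836 = ((19652/212625)t−241604/212625)(−212625/289) + (0)
The last nonzero remainder is the constant −212625/289, so the polynomials are coprime and gcd = 1.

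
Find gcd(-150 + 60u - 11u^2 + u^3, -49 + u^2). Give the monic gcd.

1

Apply the Euclidean algorithm:
  u^3 - 11u^2 + 60u - 150 = (u - 11)(u^2 - 49) + (109u - 689)
  u^2 - 49 = ((1/109)u + 689/11881)(109u - 689) + (-107448/11881)
  109u - 689 = (-(1295029/107448)u + 8186009/107448)(-107448/11881) + (0)
The last nonzero remainder is the constant -107448/11881, so the polynomials are coprime and gcd = 1.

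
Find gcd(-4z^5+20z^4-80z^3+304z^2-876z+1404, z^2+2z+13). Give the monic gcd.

z^2+2z+13

By polynomial division,
  -4z^5+20z^4-80z^3+304z^2-876z+1404 = (-4z^3+28z^2-84z+108)(z^2+2z+13) + (0)
The last nonzero remainder z^2+2z+13 is already monic.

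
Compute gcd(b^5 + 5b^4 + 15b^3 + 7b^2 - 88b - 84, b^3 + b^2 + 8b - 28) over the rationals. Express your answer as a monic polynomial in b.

b^3 + b^2 + 8b - 28

Apply the Euclidean algorithm:
  b^5 + 5b^4 + 15b^3 + 7b^2 - 88b - 84 = (b^2 + 4b + 3)(b^3 + b^2 + 8b - 28) + (0)
The last nonzero remainder b^3 + b^2 + 8b - 28 is already monic.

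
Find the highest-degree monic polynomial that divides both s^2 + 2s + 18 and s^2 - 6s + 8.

Repeated division with remainder:
  s^2 + 2s + 18 = (s^2 - 6s + 8) + (8s + 10)
  s^2 - 6s + 8 = ((1/8)s - 29/32)(8s + 10) + (273/16)
  8s + 10 = ((128/273)s + 160/273)(273/16) + (0)
The last nonzero remainder is the constant 273/16, so the polynomials are coprime and gcd = 1.

1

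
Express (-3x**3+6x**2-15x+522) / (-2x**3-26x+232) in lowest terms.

Euclidean algorithm in ℚ[x]:
  -3x**3+6x**2-15x+522 = (3/2)(-2x**3-26x+232) + (6x**2+24x+174)
  -2x**3-26x+232 = (-(1/3)x+4/3)(6x**2+24x+174) + (0)
Last nonzero remainder: 6x**2+24x+174. Dividing through by 6 gives the monic gcd x**2+4x+29.
Cancel x**2+4x+29 from numerator and denominator to get the reduced form.

(3x-18)/(2x-8)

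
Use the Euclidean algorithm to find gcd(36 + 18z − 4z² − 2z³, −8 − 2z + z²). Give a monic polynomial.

2 + z

Apply the Euclidean algorithm:
  −2z³ − 4z² + 18z + 36 = (−2z − 8)(z² − 2z − 8) + (−14z − 28)
  z² − 2z − 8 = (−(1/14)z + 2/7)(−14z − 28) + (0)
Last nonzero remainder: −14z − 28. Dividing through by −14 gives the monic gcd z + 2.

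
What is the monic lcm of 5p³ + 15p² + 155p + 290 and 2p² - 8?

p⁴ + p³ + 25p² - 4p - 116

Euclidean algorithm in ℚ[p]:
  5p³ + 15p² + 155p + 290 = ((5/2)p + 15/2)(2p² - 8) + (175p + 350)
  2p² - 8 = ((2/175)p - 4/175)(175p + 350) + (0)
Last nonzero remainder: 175p + 350. Dividing through by 175 gives the monic gcd p + 2.
Then lcm(f, g) = f·g / gcd(f, g); expanding and making the result monic gives the answer.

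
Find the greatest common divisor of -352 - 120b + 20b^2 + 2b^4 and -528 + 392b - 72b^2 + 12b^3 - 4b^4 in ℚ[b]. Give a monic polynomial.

22 + 2b + b^2

Repeated division with remainder:
  2b^4 + 20b^2 - 120b - 352 = (-1/2)(-4b^4 + 12b^3 - 72b^2 + 392b - 528) + (6b^3 - 16b^2 + 76b - 616)
  -4b^4 + 12b^3 - 72b^2 + 392b - 528 = (-(2/3)b + 2/9)(6b^3 - 16b^2 + 76b - 616) + (-(160/9)b^2 - (320/9)b - 3520/9)
  6b^3 - 16b^2 + 76b - 616 = (-(27/80)b + 63/40)(-(160/9)b^2 - (320/9)b - 3520/9) + (0)
Last nonzero remainder: -(160/9)b^2 - (320/9)b - 3520/9. Dividing through by -160/9 gives the monic gcd b^2 + 2b + 22.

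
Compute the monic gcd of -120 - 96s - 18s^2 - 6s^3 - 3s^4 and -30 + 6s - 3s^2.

10 - 2s + s^2

Repeated division with remainder:
  -3s^4 - 6s^3 - 18s^2 - 96s - 120 = (s^2 + 4s + 4)(-3s^2 + 6s - 30) + (0)
Last nonzero remainder: -3s^2 + 6s - 30. Dividing through by -3 gives the monic gcd s^2 - 2s + 10.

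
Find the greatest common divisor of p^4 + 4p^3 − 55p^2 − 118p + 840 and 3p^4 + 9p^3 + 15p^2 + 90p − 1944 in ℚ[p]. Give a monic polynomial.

p^2 + 2p − 24

By polynomial division,
  p^4 + 4p^3 − 55p^2 − 118p + 840 = (1/3)(3p^4 + 9p^3 + 15p^2 + 90p − 1944) + (p^3 − 60p^2 − 148p + 1488)
  3p^4 + 9p^3 + 15p^2 + 90p − 1944 = (3p + 189)(p^3 − 60p^2 − 148p + 1488) + (11799p^2 + 23598p − 283176)
  p^3 − 60p^2 − 148p + 1488 = ((1/11799)p − 62/11799)(11799p^2 + 23598p − 283176) + (0)
Last nonzero remainder: 11799p^2 + 23598p − 283176. Dividing through by 11799 gives the monic gcd p^2 + 2p − 24.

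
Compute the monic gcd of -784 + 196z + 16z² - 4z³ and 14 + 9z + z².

7 + z

Euclidean algorithm in ℚ[z]:
  -4z³ + 16z² + 196z - 784 = (-4z + 52)(z² + 9z + 14) + (-216z - 1512)
  z² + 9z + 14 = (-(1/216)z - 1/108)(-216z - 1512) + (0)
Last nonzero remainder: -216z - 1512. Dividing through by -216 gives the monic gcd z + 7.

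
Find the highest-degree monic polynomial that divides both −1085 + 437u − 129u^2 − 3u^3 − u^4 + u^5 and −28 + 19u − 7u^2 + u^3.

7 − 3u + u^2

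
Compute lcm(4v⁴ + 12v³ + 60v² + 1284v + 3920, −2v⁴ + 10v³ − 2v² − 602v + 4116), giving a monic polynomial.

Repeated division with remainder:
  4v⁴ + 12v³ + 60v² + 1284v + 3920 = (−2)(−2v⁴ + 10v³ − 2v² − 602v + 4116) + (32v³ + 56v² + 80v + 12152)
  −2v⁴ + 10v³ − 2v² − 602v + 4116 = (−(1/16)v + 27/64)(32v³ + 56v² + 80v + 12152) + (−(165/8)v² + (495/4)v − 8085/8)
  32v³ + 56v² + 80v + 12152 = (−(256/165)v − 1984/165)(−(165/8)v² + (495/4)v − 8085/8) + (0)
Last nonzero remainder: −(165/8)v² + (495/4)v − 8085/8. Dividing through by −165/8 gives the monic gcd v² − 6v + 49.
Then lcm(f, g) = f·g / gcd(f, g); expanding and making the result monic gives the answer.

v⁶ + 4v⁵ − 24v⁴ + 210v³ + 671v² − 12502v − 41160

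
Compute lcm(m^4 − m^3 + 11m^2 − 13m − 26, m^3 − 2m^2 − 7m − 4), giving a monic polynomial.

m^6 − 4m^5 + 10m^4 − 42m^3 − 31m^2 + 130m + 104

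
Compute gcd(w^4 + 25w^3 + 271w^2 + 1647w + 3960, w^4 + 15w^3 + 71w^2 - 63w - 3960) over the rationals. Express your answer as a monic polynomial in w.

Apply the Euclidean algorithm:
  w^4 + 25w^3 + 271w^2 + 1647w + 3960 = (w^4 + 15w^3 + 71w^2 - 63w - 3960) + (10w^3 + 200w^2 + 1710w + 7920)
  w^4 + 15w^3 + 71w^2 - 63w - 3960 = ((1/10)w - 1/2)(10w^3 + 200w^2 + 1710w + 7920) + (0)
Last nonzero remainder: 10w^3 + 200w^2 + 1710w + 7920. Dividing through by 10 gives the monic gcd w^3 + 20w^2 + 171w + 792.

w^3 + 20w^2 + 171w + 792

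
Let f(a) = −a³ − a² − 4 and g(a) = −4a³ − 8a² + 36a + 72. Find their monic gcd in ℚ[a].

a + 2

Euclidean algorithm in ℚ[a]:
  −a³ − a² − 4 = (1/4)(−4a³ − 8a² + 36a + 72) + (a² − 9a − 22)
  −4a³ − 8a² + 36a + 72 = (−4a − 44)(a² − 9a − 22) + (−448a − 896)
  a² − 9a − 22 = (−(1/448)a + 11/448)(−448a − 896) + (0)
Last nonzero remainder: −448a − 896. Dividing through by −448 gives the monic gcd a + 2.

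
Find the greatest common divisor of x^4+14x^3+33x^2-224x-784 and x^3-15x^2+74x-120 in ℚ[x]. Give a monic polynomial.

By polynomial division,
  x^4+14x^3+33x^2-224x-784 = (x+29)(x^3-15x^2+74x-120) + (394x^2-2250x+2696)
  x^3-15x^2+74x-120 = ((1/394)x-915/38809)(394x^2-2250x+2696) + ((547560/38809)x-2190240/38809)
  394x^2-2250x+2696 = ((7645373/273780)x-13078633/273780)((547560/38809)x-2190240/38809) + (0)
Last nonzero remainder: (547560/38809)x-2190240/38809. Dividing through by 547560/38809 gives the monic gcd x-4.

x-4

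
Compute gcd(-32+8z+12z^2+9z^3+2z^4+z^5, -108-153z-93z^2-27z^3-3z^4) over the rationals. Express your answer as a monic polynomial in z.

Repeated division with remainder:
  z^5+2z^4+9z^3+12z^2+8z-32 = (-(1/3)z+7/3)(-3z^4-27z^3-93z^2-153z-108) + (41z^3+178z^2+329z+220)
  -3z^4-27z^3-93z^2-153z-108 = (-(3/41)z-573/1681)(41z^3+178z^2+329z+220) + (-(13872/1681)z^2-(41616/1681)z-55488/1681)
  41z^3+178z^2+329z+220 = (-(68921/13872)z-92455/13872)(-(13872/1681)z^2-(41616/1681)z-55488/1681) + (0)
Last nonzero remainder: -(13872/1681)z^2-(41616/1681)z-55488/1681. Dividing through by -13872/1681 gives the monic gcd z^2+3z+4.

4+3z+z^2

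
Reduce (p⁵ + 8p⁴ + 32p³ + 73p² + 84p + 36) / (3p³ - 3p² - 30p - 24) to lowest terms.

(p³ + 5p² + 15p + 18)/(3p - 12)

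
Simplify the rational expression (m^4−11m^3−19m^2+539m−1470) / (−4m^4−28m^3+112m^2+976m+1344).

By polynomial division,
  m^4−11m^3−19m^2+539m−1470 = (−1/4)(−4m^4−28m^3+112m^2+976m+1344) + (−18m^3+9m^2+783m−1134)
  −4m^4−28m^3+112m^2+976m+1344 = ((2/9)m+5/3)(−18m^3+9m^2+783m−1134) + (−77m^2−77m+3234)
  −18m^3+9m^2+783m−1134 = ((18/77)m−27/77)(−77m^2−77m+3234) + (0)
Last nonzero remainder: −77m^2−77m+3234. Dividing through by −77 gives the monic gcd m^2+m−42.
Cancel m^2+m−42 from numerator and denominator to get the reduced form.

(−m^2+12m−35)/(4m^2+24m+32)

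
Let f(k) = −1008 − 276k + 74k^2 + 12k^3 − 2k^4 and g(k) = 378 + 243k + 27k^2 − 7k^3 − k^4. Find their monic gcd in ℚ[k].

−18 − 3k + k^2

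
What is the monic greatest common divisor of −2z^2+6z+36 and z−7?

1

Apply the Euclidean algorithm:
  −2z^2+6z+36 = (−2z−8)(z−7) + (−20)
  z−7 = (−(1/20)z+7/20)(−20) + (0)
The last nonzero remainder is the constant −20, so the polynomials are coprime and gcd = 1.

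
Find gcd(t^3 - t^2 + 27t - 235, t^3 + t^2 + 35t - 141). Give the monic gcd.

t^2 + 4t + 47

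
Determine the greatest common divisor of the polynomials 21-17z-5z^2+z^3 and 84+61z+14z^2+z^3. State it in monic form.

By polynomial division,
  z^3-5z^2-17z+21 = (z^3+14z^2+61z+84) + (-19z^2-78z-63)
  z^3+14z^2+61z+84 = (-(1/19)z-188/361)(-19z^2-78z-63) + ((6160/361)z+18480/361)
  -19z^2-78z-63 = (-(6859/6160)z-1083/880)((6160/361)z+18480/361) + (0)
Last nonzero remainder: (6160/361)z+18480/361. Dividing through by 6160/361 gives the monic gcd z+3.

3+z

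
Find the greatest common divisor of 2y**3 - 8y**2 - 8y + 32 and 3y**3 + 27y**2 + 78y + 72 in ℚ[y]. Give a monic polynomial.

y + 2

By polynomial division,
  2y**3 - 8y**2 - 8y + 32 = (2/3)(3y**3 + 27y**2 + 78y + 72) + (-26y**2 - 60y - 16)
  3y**3 + 27y**2 + 78y + 72 = (-(3/26)y - 261/338)(-26y**2 - 60y - 16) + ((5040/169)y + 10080/169)
  -26y**2 - 60y - 16 = (-(2197/2520)y - 169/630)((5040/169)y + 10080/169) + (0)
Last nonzero remainder: (5040/169)y + 10080/169. Dividing through by 5040/169 gives the monic gcd y + 2.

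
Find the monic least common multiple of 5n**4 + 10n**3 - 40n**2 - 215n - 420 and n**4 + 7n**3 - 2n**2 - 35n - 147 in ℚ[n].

n**6 + 6n**5 - 21n**4 - 117n**3 - 88n**2 + 567n + 1764

Euclidean algorithm in ℚ[n]:
  5n**4 + 10n**3 - 40n**2 - 215n - 420 = (5)(n**4 + 7n**3 - 2n**2 - 35n - 147) + (-25n**3 - 30n**2 - 40n + 315)
  n**4 + 7n**3 - 2n**2 - 35n - 147 = (-(1/25)n - 29/125)(-25n**3 - 30n**2 - 40n + 315) + (-(264/25)n**2 - (792/25)n - 1848/25)
  -25n**3 - 30n**2 - 40n + 315 = ((625/264)n - 375/88)(-(264/25)n**2 - (792/25)n - 1848/25) + (0)
Last nonzero remainder: -(264/25)n**2 - (792/25)n - 1848/25. Dividing through by -264/25 gives the monic gcd n**2 + 3n + 7.
Then lcm(f, g) = f·g / gcd(f, g); expanding and making the result monic gives the answer.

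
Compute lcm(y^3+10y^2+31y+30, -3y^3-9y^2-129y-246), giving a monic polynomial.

By polynomial division,
  y^3+10y^2+31y+30 = (-1/3)(-3y^3-9y^2-129y-246) + (7y^2-12y-52)
  -3y^3-9y^2-129y-246 = (-(3/7)y-99/49)(7y^2-12y-52) + (-(8601/49)y-17202/49)
  7y^2-12y-52 = (-(343/8601)y+1274/8601)(-(8601/49)y-17202/49) + (0)
Last nonzero remainder: -(8601/49)y-17202/49. Dividing through by -8601/49 gives the monic gcd y+2.
Then lcm(f, g) = f·g / gcd(f, g); expanding and making the result monic gives the answer.

y^5+11y^4+82y^3+471y^2+1301y+1230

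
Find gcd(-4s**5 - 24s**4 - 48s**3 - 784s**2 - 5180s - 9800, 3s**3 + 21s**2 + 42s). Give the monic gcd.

Apply the Euclidean algorithm:
  -4s**5 - 24s**4 - 48s**3 - 784s**2 - 5180s - 9800 = (-(4/3)s**2 + (4/3)s - 20/3)(3s**3 + 21s**2 + 42s) + (-700s**2 - 4900s - 9800)
  3s**3 + 21s**2 + 42s = (-(3/700)s)(-700s**2 - 4900s - 9800) + (0)
Last nonzero remainder: -700s**2 - 4900s - 9800. Dividing through by -700 gives the monic gcd s**2 + 7s + 14.

s**2 + 7s + 14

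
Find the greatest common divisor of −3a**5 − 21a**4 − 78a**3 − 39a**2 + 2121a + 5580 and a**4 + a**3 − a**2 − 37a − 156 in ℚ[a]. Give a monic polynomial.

a**2 − a − 12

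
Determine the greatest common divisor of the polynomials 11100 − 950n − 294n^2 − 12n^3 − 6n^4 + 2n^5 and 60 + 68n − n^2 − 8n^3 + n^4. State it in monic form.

Apply the Euclidean algorithm:
  2n^5 − 6n^4 − 12n^3 − 294n^2 − 950n + 11100 = (2n + 10)(n^4 − 8n^3 − n^2 + 68n + 60) + (70n^3 − 420n^2 − 1750n + 10500)
  n^4 − 8n^3 − n^2 + 68n + 60 = ((1/70)n − 1/35)(70n^3 − 420n^2 − 1750n + 10500) + (12n^2 − 132n + 360)
  70n^3 − 420n^2 − 1750n + 10500 = ((35/6)n + 175/6)(12n^2 − 132n + 360) + (0)
Last nonzero remainder: 12n^2 − 132n + 360. Dividing through by 12 gives the monic gcd n^2 − 11n + 30.

30 − 11n + n^2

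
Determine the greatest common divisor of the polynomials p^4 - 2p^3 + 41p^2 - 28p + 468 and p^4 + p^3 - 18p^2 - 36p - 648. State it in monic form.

p^2 + p + 18

Apply the Euclidean algorithm:
  p^4 - 2p^3 + 41p^2 - 28p + 468 = (p^4 + p^3 - 18p^2 - 36p - 648) + (-3p^3 + 59p^2 + 8p + 1116)
  p^4 + p^3 - 18p^2 - 36p - 648 = (-(1/3)p - 62/9)(-3p^3 + 59p^2 + 8p + 1116) + ((3520/9)p^2 + (3520/9)p + 7040)
  -3p^3 + 59p^2 + 8p + 1116 = (-(27/3520)p + 279/1760)((3520/9)p^2 + (3520/9)p + 7040) + (0)
Last nonzero remainder: (3520/9)p^2 + (3520/9)p + 7040. Dividing through by 3520/9 gives the monic gcd p^2 + p + 18.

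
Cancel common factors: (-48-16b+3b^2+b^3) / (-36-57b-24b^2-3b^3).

Repeated division with remainder:
  b^3+3b^2-16b-48 = (-1/3)(-3b^3-24b^2-57b-36) + (-5b^2-35b-60)
  -3b^3-24b^2-57b-36 = ((3/5)b+3/5)(-5b^2-35b-60) + (0)
Last nonzero remainder: -5b^2-35b-60. Dividing through by -5 gives the monic gcd b^2+7b+12.
Cancel b^2+7b+12 from numerator and denominator to get the reduced form.

(4-b)/(3+3b)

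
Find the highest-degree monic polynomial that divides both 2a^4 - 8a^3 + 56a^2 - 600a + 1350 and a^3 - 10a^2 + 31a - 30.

Euclidean algorithm in ℚ[a]:
  2a^4 - 8a^3 + 56a^2 - 600a + 1350 = (2a + 12)(a^3 - 10a^2 + 31a - 30) + (114a^2 - 912a + 1710)
  a^3 - 10a^2 + 31a - 30 = ((1/114)a - 1/57)(114a^2 - 912a + 1710) + (0)
Last nonzero remainder: 114a^2 - 912a + 1710. Dividing through by 114 gives the monic gcd a^2 - 8a + 15.

a^2 - 8a + 15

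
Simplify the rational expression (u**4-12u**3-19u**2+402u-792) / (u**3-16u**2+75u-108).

Repeated division with remainder:
  u**4-12u**3-19u**2+402u-792 = (u+4)(u**3-16u**2+75u-108) + (-30u**2+210u-360)
  u**3-16u**2+75u-108 = (-(1/30)u+3/10)(-30u**2+210u-360) + (0)
Last nonzero remainder: -30u**2+210u-360. Dividing through by -30 gives the monic gcd u**2-7u+12.
Cancel u**2-7u+12 from numerator and denominator to get the reduced form.

(u**2-5u-66)/(u-9)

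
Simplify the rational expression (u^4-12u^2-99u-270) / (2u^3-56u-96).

(u^3+6u^2+24u+45)/(2u^2+12u+16)

By polynomial division,
  u^4-12u^2-99u-270 = ((1/2)u)(2u^3-56u-96) + (16u^2-51u-270)
  2u^3-56u-96 = ((1/8)u+51/128)(16u^2-51u-270) + (-(247/128)u+741/64)
  16u^2-51u-270 = (-(2048/247)u-5760/247)(-(247/128)u+741/64) + (0)
Last nonzero remainder: -(247/128)u+741/64. Dividing through by -247/128 gives the monic gcd u-6.
Cancel u-6 from numerator and denominator to get the reduced form.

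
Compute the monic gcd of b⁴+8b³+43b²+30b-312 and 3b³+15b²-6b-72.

b²+2b-8

Repeated division with remainder:
  b⁴+8b³+43b²+30b-312 = ((1/3)b+1)(3b³+15b²-6b-72) + (30b²+60b-240)
  3b³+15b²-6b-72 = ((1/10)b+3/10)(30b²+60b-240) + (0)
Last nonzero remainder: 30b²+60b-240. Dividing through by 30 gives the monic gcd b²+2b-8.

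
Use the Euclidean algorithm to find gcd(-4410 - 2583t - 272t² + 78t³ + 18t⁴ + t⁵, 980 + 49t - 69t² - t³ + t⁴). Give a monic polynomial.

-35 + 2t + t²

By polynomial division,
  t⁵ + 18t⁴ + 78t³ - 272t² - 2583t - 4410 = (t + 19)(t⁴ - t³ - 69t² + 49t + 980) + (166t³ + 990t² - 4494t - 23030)
  t⁴ - t³ - 69t² + 49t + 980 = ((1/166)t - 289/6889)(166t³ + 990t² - 4494t - 23030) + (-(2730/6889)t² - (5460/6889)t + 95550/6889)
  166t³ + 990t² - 4494t - 23030 = (-(571787/1365)t - 323783/195)(-(2730/6889)t² - (5460/6889)t + 95550/6889) + (0)
Last nonzero remainder: -(2730/6889)t² - (5460/6889)t + 95550/6889. Dividing through by -2730/6889 gives the monic gcd t² + 2t - 35.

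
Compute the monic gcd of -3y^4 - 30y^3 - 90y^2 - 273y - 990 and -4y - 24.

Apply the Euclidean algorithm:
  -3y^4 - 30y^3 - 90y^2 - 273y - 990 = ((3/4)y^3 + 3y^2 + (9/2)y + 165/4)(-4y - 24) + (0)
Last nonzero remainder: -4y - 24. Dividing through by -4 gives the monic gcd y + 6.

y + 6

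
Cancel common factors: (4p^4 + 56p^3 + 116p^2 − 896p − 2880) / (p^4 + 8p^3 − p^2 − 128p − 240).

By polynomial division,
  4p^4 + 56p^3 + 116p^2 − 896p − 2880 = (4)(p^4 + 8p^3 − p^2 − 128p − 240) + (24p^3 + 120p^2 − 384p − 1920)
  p^4 + 8p^3 − p^2 − 128p − 240 = ((1/24)p + 1/8)(24p^3 + 120p^2 − 384p − 1920) + (0)
Last nonzero remainder: 24p^3 + 120p^2 − 384p − 1920. Dividing through by 24 gives the monic gcd p^3 + 5p^2 − 16p − 80.
Cancel p^3 + 5p^2 − 16p − 80 from numerator and denominator to get the reduced form.

(4p + 36)/(p + 3)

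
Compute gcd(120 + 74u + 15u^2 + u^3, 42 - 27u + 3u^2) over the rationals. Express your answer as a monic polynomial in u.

1

Euclidean algorithm in ℚ[u]:
  u^3 + 15u^2 + 74u + 120 = ((1/3)u + 8)(3u^2 - 27u + 42) + (276u - 216)
  3u^2 - 27u + 42 = ((1/92)u - 189/2116)(276u - 216) + (12012/529)
  276u - 216 = ((12167/1001)u - 9522/1001)(12012/529) + (0)
The last nonzero remainder is the constant 12012/529, so the polynomials are coprime and gcd = 1.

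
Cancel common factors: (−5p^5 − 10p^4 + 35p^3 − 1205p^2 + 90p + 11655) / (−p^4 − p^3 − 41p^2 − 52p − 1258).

By polynomial division,
  −5p^5 − 10p^4 + 35p^3 − 1205p^2 + 90p + 11655 = (5p + 5)(−p^4 − p^3 − 41p^2 − 52p − 1258) + (245p^3 − 740p^2 + 6640p + 17945)
  −p^4 − p^3 − 41p^2 − 52p − 1258 = (−(1/245)p − 197/12005)(245p^3 − 740p^2 + 6640p + 17945) + (−(62525/2401)p^2 + (312625/2401)p − 2313425/2401)
  245p^3 − 740p^2 + 6640p + 17945 = (−(117649/12505)p − 232897/12505)(−(62525/2401)p^2 + (312625/2401)p − 2313425/2401) + (0)
Last nonzero remainder: −(62525/2401)p^2 + (312625/2401)p − 2313425/2401. Dividing through by −62525/2401 gives the monic gcd p^2 − 5p + 37.
Cancel p^2 − 5p + 37 from numerator and denominator to get the reduced form.

(5p^3 + 35p^2 − 45p − 315)/(p^2 + 6p + 34)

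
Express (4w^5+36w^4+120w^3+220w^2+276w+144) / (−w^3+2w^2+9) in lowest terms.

(−4w^3−32w^2−76w−48)/(w−3)

Apply the Euclidean algorithm:
  4w^5+36w^4+120w^3+220w^2+276w+144 = (−4w^2−44w−208)(−w^3+2w^2+9) + (672w^2+672w+2016)
  −w^3+2w^2+9 = (−(1/672)w+1/224)(672w^2+672w+2016) + (0)
Last nonzero remainder: 672w^2+672w+2016. Dividing through by 672 gives the monic gcd w^2+w+3.
Cancel w^2+w+3 from numerator and denominator to get the reduced form.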